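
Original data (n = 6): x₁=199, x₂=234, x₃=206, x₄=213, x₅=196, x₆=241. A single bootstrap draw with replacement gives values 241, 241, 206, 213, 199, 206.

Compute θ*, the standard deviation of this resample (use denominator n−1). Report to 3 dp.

θ* = 18.608

Mean = 217.6667; sum of squared deviations = 1731.3333
s² = 1731.3333 / 5 = 346.2667
s = √346.2667 = 18.608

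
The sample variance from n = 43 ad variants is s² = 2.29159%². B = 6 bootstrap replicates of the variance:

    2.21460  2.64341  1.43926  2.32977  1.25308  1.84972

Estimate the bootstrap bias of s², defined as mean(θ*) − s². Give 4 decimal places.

bias = −0.3366

mean(θ*) = (2.21460 + 2.64341 + 1.43926 + 2.32977 + 1.25308 + 1.84972) / 6 = 1.95497
bias = 1.95497 − 2.29159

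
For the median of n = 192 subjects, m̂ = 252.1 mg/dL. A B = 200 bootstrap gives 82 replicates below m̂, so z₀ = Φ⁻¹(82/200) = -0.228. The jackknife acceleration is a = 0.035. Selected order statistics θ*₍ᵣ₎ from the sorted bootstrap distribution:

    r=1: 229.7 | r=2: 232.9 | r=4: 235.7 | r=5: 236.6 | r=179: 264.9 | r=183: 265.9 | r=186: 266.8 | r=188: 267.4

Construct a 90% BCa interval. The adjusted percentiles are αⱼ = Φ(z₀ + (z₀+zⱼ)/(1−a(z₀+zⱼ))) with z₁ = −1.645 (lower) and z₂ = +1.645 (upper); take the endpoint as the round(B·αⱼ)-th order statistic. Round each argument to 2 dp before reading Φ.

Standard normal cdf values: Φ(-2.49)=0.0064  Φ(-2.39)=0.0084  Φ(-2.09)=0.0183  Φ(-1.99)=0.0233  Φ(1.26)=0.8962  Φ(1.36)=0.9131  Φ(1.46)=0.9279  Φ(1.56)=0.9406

Lower: z₀ + z₁ = -0.228 + (-1.645) = -1.873; 1 − a(z₀+z₁) = 1 − (0.035)(-1.873) = 1.0656; argument = -0.228 + (-1.873)/1.0656 = -1.9858 → -1.99.
α₁ = Φ(-1.99) = 0.0233; rank = round(200 × 0.0233) = 5; θ*₍5₎ = 236.6.
Upper: z₀ + z₂ = 1.417; 1 − a(z₀+z₂) = 0.9504; argument = 1.2629 → 1.26; α₂ = 0.8962; rank = 179; θ*₍179₎ = 264.9.

(236.6, 264.9)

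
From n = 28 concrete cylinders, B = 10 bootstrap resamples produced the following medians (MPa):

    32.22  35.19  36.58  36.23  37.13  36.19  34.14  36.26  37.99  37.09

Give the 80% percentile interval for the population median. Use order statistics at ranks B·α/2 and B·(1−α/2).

Sorted replicates: 32.22, 34.14, 35.19, 36.19, 36.23, 36.26, 36.58, 37.09, 37.13, 37.99
α = 0.20; lower rank = 10 × 0.100 = 1; upper rank = 10 × 0.900 = 9.
The 1st smallest replicate is 32.22; the 9th is 37.13.

(32.22, 37.13)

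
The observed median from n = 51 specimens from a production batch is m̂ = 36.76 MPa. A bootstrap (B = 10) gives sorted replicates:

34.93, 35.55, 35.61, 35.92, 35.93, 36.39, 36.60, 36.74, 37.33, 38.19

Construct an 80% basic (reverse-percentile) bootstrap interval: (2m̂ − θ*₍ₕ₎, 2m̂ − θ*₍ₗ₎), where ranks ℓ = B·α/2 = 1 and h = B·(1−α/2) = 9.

Percentile endpoints at ranks 1 and 9: θ*₍1₎ = 34.93, θ*₍9₎ = 37.33.
Basic interval reflects these around m̂:
  lower = 2 × 36.76 − 37.33 = 36.19
  upper = 2 × 36.76 − 34.93 = 38.59

(36.19, 38.59)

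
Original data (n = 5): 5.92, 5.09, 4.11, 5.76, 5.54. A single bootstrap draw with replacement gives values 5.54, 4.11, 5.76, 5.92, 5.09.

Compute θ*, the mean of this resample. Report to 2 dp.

θ* = 5.28

Mean = (5.54 + 4.11 + 5.76 + 5.92 + 5.09) / 5 = 26.420 / 5 = 5.28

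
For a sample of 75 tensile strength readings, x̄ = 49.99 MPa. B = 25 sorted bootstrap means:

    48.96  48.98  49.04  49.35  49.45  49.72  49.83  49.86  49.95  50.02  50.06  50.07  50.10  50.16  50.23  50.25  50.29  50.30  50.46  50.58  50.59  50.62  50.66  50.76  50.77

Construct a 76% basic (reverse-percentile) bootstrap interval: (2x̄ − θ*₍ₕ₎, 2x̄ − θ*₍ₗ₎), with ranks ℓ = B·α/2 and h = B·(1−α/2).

(49.36, 50.94)

Percentile endpoints at ranks 3 and 22: θ*₍3₎ = 49.04, θ*₍22₎ = 50.62.
Basic interval reflects these around x̄:
  lower = 2 × 49.99 − 50.62 = 49.36
  upper = 2 × 49.99 − 49.04 = 50.94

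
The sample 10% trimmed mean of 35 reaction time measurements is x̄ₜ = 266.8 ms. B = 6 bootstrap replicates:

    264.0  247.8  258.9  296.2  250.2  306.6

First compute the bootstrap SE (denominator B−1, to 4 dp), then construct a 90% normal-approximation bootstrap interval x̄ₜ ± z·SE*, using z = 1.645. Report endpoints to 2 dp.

(226.05, 307.55)

Mean of replicates = 270.6167; sum of squared deviations = 3067.8083; SE* = √(3067.8083/5) = 24.7702
Margin = 1.645 × 24.7702 = 40.747
Interval: 266.8 ± 40.747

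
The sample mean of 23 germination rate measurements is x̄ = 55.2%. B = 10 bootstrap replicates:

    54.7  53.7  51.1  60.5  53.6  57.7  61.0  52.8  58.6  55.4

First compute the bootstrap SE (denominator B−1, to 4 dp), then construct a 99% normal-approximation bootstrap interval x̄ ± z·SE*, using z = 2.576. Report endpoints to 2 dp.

(46.52, 63.88)

Mean of replicates = 55.9100; sum of squared deviations = 102.1690; SE* = √(102.1690/9) = 3.3693
Margin = 2.576 × 3.3693 = 8.679
Interval: 55.2 ± 8.679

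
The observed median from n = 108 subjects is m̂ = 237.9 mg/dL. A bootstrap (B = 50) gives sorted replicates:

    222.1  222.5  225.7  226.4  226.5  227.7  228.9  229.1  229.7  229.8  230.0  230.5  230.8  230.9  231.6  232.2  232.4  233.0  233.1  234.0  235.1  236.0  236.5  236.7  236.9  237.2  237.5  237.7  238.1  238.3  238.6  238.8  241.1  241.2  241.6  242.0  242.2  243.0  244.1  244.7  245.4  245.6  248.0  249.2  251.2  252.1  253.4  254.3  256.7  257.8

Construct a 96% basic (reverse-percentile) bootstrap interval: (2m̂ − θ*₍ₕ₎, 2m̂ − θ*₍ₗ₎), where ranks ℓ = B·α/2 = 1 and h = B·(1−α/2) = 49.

(219.1, 253.7)

Percentile endpoints at ranks 1 and 49: θ*₍1₎ = 222.1, θ*₍49₎ = 256.7.
Basic interval reflects these around m̂:
  lower = 2 × 237.9 − 256.7 = 219.1
  upper = 2 × 237.9 − 222.1 = 253.7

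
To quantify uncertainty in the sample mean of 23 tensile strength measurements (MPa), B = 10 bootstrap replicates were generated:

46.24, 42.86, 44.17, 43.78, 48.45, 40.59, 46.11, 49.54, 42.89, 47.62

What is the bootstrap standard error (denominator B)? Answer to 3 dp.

SE* = 2.689

Bootstrap SE is the standard deviation of the 10 replicate means.
Mean of replicates: (46.24 + 42.86 + 44.17 + 43.78 + 48.45 + 40.59 + 46.11 + 49.54 + 42.89 + 47.62) / 10 = 452.2500 / 10 = 45.2250
Sum of squared deviations: (+1.0150)² + (−2.3650)² + (−1.0550)² + (−1.4450)² + (+3.2250)² + (−4.6350)² + (+0.8850)² + (+4.3150)² + (−2.3350)² + (+2.3950)² = 72.2990
Variance = 72.2990 / 10 = 7.2299
SE* = √7.2299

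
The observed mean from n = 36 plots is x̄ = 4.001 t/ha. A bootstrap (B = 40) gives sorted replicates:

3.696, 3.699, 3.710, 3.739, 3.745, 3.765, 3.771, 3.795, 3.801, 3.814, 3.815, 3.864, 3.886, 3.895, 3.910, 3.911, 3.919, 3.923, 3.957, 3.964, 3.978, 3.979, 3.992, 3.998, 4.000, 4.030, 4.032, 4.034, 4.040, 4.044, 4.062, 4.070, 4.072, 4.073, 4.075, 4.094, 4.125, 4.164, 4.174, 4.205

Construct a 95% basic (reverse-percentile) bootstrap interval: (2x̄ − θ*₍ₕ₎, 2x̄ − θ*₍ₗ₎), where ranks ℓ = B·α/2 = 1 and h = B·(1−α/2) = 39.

(3.828, 4.306)

Percentile endpoints at ranks 1 and 39: θ*₍1₎ = 3.696, θ*₍39₎ = 4.174.
Basic interval reflects these around x̄:
  lower = 2 × 4.001 − 4.174 = 3.828
  upper = 2 × 4.001 − 3.696 = 4.306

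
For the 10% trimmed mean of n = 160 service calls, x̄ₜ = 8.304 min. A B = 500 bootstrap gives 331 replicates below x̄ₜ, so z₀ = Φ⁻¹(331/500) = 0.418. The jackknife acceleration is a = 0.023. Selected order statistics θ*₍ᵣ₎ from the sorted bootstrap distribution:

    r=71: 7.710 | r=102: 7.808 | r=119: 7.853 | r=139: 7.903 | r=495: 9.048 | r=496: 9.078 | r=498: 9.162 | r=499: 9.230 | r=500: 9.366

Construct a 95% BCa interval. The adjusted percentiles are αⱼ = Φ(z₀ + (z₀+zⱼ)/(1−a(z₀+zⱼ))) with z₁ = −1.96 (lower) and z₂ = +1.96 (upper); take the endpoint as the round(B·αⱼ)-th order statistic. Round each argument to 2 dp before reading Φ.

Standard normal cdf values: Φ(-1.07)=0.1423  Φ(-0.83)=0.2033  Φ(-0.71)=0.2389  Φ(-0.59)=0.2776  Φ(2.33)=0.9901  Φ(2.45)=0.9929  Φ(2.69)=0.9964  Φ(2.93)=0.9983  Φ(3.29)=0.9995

(7.710, 9.230)

Lower: z₀ + z₁ = 0.418 + (-1.960) = -1.542; 1 − a(z₀+z₁) = 1 − (0.023)(-1.542) = 1.0355; argument = 0.418 + (-1.542)/1.0355 = -1.0712 → -1.07.
α₁ = Φ(-1.07) = 0.1423; rank = round(500 × 0.1423) = 71; θ*₍71₎ = 7.710.
Upper: z₀ + z₂ = 2.378; 1 − a(z₀+z₂) = 0.9453; argument = 2.9336 → 2.93; α₂ = 0.9983; rank = 499; θ*₍499₎ = 9.230.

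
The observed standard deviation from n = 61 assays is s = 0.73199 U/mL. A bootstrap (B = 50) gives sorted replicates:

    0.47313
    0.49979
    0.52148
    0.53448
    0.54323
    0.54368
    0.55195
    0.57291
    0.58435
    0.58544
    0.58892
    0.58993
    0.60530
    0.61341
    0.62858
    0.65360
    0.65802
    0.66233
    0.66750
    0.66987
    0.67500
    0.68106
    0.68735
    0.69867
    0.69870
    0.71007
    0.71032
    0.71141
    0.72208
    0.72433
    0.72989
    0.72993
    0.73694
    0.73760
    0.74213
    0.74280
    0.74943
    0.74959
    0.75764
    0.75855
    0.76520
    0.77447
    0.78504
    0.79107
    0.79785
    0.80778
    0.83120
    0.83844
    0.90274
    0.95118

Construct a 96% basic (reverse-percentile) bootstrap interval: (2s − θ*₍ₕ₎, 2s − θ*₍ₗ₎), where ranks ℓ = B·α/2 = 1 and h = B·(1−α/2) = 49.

Percentile endpoints at ranks 1 and 49: θ*₍1₎ = 0.47313, θ*₍49₎ = 0.90274.
Basic interval reflects these around s:
  lower = 2 × 0.73199 − 0.90274 = 0.56124
  upper = 2 × 0.73199 − 0.47313 = 0.99085

(0.56124, 0.99085)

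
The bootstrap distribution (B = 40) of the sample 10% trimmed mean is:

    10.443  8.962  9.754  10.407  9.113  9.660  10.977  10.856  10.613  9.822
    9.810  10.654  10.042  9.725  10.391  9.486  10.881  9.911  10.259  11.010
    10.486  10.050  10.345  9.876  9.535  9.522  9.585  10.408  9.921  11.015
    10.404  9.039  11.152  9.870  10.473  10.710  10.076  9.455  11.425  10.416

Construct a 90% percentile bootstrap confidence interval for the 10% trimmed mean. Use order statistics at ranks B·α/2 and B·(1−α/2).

Sorted replicates: 8.962, 9.039, 9.113, 9.455, 9.486, 9.522, 9.535, 9.585, 9.660, 9.725, 9.754, 9.810, 9.822, 9.870, 9.876, 9.911, 9.921, 10.042, 10.050, 10.076, 10.259, 10.345, 10.391, 10.404, 10.407, 10.408, 10.416, 10.443, 10.473, 10.486, 10.613, 10.654, 10.710, 10.856, 10.881, 10.977, 11.010, 11.015, 11.152, 11.425
α = 0.10; lower rank = 40 × 0.050 = 2; upper rank = 40 × 0.950 = 38.
The 2nd smallest replicate is 9.039; the 38th is 11.015.

(9.039, 11.015)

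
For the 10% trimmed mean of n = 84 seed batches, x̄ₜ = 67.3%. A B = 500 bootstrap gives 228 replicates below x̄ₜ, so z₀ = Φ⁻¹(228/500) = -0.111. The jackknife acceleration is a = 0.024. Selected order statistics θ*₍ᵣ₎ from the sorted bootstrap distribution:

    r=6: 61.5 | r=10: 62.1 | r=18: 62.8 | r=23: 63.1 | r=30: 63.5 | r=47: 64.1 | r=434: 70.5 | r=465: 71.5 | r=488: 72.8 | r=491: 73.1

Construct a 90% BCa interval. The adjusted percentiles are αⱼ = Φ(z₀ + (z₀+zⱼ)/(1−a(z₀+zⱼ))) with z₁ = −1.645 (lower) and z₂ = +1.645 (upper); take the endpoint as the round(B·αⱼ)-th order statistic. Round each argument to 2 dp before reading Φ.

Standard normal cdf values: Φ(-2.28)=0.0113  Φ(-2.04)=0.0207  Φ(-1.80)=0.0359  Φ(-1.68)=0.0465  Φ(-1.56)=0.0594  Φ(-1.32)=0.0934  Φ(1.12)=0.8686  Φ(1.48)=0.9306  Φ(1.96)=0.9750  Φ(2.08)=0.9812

Lower: z₀ + z₁ = -0.111 + (-1.645) = -1.756; 1 − a(z₀+z₁) = 1 − (0.024)(-1.756) = 1.0421; argument = -0.111 + (-1.756)/1.0421 = -1.7960 → -1.80.
α₁ = Φ(-1.80) = 0.0359; rank = round(500 × 0.0359) = 18; θ*₍18₎ = 62.8.
Upper: z₀ + z₂ = 1.534; 1 − a(z₀+z₂) = 0.9632; argument = 1.4816 → 1.48; α₂ = 0.9306; rank = 465; θ*₍465₎ = 71.5.

(62.8, 71.5)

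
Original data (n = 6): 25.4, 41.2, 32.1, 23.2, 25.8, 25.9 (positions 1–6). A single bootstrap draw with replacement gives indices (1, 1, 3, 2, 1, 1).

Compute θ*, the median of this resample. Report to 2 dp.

Resample values: 25.4, 25.4, 32.1, 41.2, 25.4, 25.4.
Sorted: 25.4, 25.4, 25.4, 25.4, 32.1, 41.2
Median = average of the two middle values = 25.40

θ* = 25.40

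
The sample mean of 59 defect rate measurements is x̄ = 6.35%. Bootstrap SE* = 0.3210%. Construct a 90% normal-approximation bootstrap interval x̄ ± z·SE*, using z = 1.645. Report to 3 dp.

Margin = 1.645 × 0.3210 = 0.5280
Interval: 6.35 ± 0.5280

(5.822, 6.878)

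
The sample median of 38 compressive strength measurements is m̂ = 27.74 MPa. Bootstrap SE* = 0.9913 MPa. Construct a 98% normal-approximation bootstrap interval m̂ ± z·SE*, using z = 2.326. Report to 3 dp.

Margin = 2.326 × 0.9913 = 2.3058
Interval: 27.74 ± 2.3058

(25.434, 30.046)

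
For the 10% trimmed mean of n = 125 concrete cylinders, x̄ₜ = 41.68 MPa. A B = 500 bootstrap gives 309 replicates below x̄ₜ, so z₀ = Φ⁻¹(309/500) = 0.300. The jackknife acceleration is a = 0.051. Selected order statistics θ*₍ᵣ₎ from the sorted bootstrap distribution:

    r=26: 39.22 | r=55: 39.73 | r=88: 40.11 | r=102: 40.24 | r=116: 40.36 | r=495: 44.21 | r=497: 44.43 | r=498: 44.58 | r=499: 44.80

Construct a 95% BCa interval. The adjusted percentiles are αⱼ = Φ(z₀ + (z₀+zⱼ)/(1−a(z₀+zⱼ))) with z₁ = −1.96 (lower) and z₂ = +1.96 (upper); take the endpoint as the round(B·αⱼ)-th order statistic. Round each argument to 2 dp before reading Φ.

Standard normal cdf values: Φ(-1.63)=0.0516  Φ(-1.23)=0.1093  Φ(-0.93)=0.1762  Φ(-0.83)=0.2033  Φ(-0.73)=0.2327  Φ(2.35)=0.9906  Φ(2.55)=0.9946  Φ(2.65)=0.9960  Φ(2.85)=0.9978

Lower: z₀ + z₁ = 0.300 + (-1.960) = -1.660; 1 − a(z₀+z₁) = 1 − (0.051)(-1.660) = 1.0847; argument = 0.300 + (-1.660)/1.0847 = -1.2304 → -1.23.
α₁ = Φ(-1.23) = 0.1093; rank = round(500 × 0.1093) = 55; θ*₍55₎ = 39.73.
Upper: z₀ + z₂ = 2.260; 1 − a(z₀+z₂) = 0.8847; argument = 2.8544 → 2.85; α₂ = 0.9978; rank = 499; θ*₍499₎ = 44.80.

(39.73, 44.80)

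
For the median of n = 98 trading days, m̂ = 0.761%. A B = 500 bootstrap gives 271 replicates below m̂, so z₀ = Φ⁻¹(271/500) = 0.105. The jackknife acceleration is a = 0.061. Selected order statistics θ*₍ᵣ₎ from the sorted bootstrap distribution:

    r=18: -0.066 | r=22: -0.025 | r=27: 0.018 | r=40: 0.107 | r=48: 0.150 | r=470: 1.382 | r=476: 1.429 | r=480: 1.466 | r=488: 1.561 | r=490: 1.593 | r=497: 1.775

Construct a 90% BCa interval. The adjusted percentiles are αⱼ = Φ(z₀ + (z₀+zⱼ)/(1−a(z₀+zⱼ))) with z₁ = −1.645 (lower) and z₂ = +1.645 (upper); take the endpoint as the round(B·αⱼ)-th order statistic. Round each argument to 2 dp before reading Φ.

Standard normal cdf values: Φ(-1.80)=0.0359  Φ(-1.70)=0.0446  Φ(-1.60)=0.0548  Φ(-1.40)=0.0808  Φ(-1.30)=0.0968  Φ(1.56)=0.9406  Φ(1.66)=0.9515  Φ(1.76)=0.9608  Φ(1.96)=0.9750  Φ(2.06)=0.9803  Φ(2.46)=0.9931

Lower: z₀ + z₁ = 0.105 + (-1.645) = -1.540; 1 − a(z₀+z₁) = 1 − (0.061)(-1.540) = 1.0939; argument = 0.105 + (-1.540)/1.0939 = -1.3028 → -1.30.
α₁ = Φ(-1.30) = 0.0968; rank = round(500 × 0.0968) = 48; θ*₍48₎ = 0.150.
Upper: z₀ + z₂ = 1.750; 1 − a(z₀+z₂) = 0.8932; argument = 2.0641 → 2.06; α₂ = 0.9803; rank = 490; θ*₍490₎ = 1.593.

(0.150, 1.593)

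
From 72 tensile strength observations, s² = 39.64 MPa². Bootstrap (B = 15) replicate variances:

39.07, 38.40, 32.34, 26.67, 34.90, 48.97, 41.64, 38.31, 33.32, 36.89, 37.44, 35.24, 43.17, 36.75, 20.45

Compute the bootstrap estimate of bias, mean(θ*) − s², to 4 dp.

bias = −3.4027

mean(θ*) = (39.07 + 38.40 + 32.34 + 26.67 + 34.90 + 48.97 + 41.64 + 38.31 + 33.32 + 36.89 + 37.44 + 35.24 + 43.17 + 36.75 + 20.45) / 15 = 36.23733
bias = 36.23733 − 39.64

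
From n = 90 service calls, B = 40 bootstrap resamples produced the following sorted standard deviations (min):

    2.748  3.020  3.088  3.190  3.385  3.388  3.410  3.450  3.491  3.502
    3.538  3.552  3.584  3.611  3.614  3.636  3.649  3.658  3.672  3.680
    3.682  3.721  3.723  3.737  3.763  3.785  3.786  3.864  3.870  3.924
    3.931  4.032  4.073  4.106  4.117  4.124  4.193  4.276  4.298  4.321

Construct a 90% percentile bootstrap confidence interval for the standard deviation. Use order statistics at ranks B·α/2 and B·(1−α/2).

(3.020, 4.276)

α = 0.10; lower rank = 40 × 0.050 = 2; upper rank = 40 × 0.950 = 38.
The 2nd smallest replicate is 3.020; the 38th is 4.276.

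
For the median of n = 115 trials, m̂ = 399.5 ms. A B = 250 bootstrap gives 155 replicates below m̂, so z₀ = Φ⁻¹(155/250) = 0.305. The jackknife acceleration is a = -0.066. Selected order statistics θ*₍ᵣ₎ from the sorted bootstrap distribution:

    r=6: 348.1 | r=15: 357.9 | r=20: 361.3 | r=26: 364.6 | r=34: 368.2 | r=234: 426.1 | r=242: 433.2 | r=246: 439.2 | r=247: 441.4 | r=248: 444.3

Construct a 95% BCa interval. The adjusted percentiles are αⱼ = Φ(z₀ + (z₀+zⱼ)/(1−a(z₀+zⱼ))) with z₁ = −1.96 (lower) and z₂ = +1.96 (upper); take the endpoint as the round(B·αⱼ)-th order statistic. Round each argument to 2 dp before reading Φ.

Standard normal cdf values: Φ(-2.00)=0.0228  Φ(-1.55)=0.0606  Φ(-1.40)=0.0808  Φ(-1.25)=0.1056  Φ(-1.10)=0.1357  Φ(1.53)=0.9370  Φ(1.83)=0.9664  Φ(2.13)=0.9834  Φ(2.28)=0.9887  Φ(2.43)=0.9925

(357.9, 441.4)

Lower: z₀ + z₁ = 0.305 + (-1.960) = -1.655; 1 − a(z₀+z₁) = 1 − (-0.066)(-1.655) = 0.8908; argument = 0.305 + (-1.655)/0.8908 = -1.5529 → -1.55.
α₁ = Φ(-1.55) = 0.0606; rank = round(250 × 0.0606) = 15; θ*₍15₎ = 357.9.
Upper: z₀ + z₂ = 2.265; 1 − a(z₀+z₂) = 1.1495; argument = 2.2754 → 2.28; α₂ = 0.9887; rank = 247; θ*₍247₎ = 441.4.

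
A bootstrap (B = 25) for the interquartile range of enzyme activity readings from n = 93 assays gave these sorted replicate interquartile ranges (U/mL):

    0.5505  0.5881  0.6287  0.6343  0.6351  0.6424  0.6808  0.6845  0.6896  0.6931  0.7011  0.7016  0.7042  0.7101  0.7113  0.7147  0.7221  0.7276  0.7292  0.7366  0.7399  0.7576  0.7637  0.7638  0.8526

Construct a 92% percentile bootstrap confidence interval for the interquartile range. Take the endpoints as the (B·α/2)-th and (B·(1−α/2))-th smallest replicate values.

(0.5505, 0.7638)

α = 0.08; lower rank = 25 × 0.040 = 1; upper rank = 25 × 0.960 = 24.
The 1st smallest replicate is 0.5505; the 24th is 0.7638.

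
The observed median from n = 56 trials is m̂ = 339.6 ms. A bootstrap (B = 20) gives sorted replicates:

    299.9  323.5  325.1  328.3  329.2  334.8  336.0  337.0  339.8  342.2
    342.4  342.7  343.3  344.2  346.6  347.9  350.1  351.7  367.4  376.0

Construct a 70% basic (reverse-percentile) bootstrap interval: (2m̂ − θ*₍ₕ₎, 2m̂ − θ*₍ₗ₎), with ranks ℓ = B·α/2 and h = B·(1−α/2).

Percentile endpoints at ranks 3 and 17: θ*₍3₎ = 325.1, θ*₍17₎ = 350.1.
Basic interval reflects these around m̂:
  lower = 2 × 339.6 − 350.1 = 329.1
  upper = 2 × 339.6 − 325.1 = 354.1

(329.1, 354.1)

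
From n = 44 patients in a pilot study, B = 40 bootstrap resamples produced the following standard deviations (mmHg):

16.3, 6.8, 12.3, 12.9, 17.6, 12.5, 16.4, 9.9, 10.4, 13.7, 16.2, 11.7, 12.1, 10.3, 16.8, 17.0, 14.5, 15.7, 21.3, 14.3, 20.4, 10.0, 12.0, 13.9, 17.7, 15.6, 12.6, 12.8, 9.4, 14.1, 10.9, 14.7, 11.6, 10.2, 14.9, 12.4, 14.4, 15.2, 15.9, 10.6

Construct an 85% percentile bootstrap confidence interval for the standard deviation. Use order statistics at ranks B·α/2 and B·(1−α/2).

Sorted replicates: 6.8, 9.4, 9.9, 10.0, 10.2, 10.3, 10.4, 10.6, 10.9, 11.6, 11.7, 12.0, 12.1, 12.3, 12.4, 12.5, 12.6, 12.8, 12.9, 13.7, 13.9, 14.1, 14.3, 14.4, 14.5, 14.7, 14.9, 15.2, 15.6, 15.7, 15.9, 16.2, 16.3, 16.4, 16.8, 17.0, 17.6, 17.7, 20.4, 21.3
α = 0.15; lower rank = 40 × 0.075 = 3; upper rank = 40 × 0.925 = 37.
The 3rd smallest replicate is 9.9; the 37th is 17.6.

(9.9, 17.6)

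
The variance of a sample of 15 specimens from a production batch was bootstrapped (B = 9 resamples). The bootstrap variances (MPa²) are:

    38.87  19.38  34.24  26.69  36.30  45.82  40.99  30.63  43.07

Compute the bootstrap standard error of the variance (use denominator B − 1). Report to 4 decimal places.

Bootstrap SE is the standard deviation of the 9 replicate variances.
Mean of replicates: (38.87 + 19.38 + 34.24 + 26.69 + 36.30 + 45.82 + 40.99 + 30.63 + 43.07) / 9 = 315.99000 / 9 = 35.11000
Sum of squared deviations: (+3.76000)² + (−15.73000)² + (−0.87000)² + (−8.42000)² + (+1.19000)² + (+10.71000)² + (+5.88000)² + (−4.48000)² + (+7.96000)² = 567.35040
Variance = 567.35040 / 8 = 70.91880
SE* = √70.91880

SE* = 8.4213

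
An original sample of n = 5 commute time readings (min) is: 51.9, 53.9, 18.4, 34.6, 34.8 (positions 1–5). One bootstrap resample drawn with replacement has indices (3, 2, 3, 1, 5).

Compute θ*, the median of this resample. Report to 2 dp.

θ* = 34.80

Resample values: 18.4, 53.9, 18.4, 51.9, 34.8.
Sorted: 18.4, 18.4, 34.8, 51.9, 53.9
Median = middle value = 34.80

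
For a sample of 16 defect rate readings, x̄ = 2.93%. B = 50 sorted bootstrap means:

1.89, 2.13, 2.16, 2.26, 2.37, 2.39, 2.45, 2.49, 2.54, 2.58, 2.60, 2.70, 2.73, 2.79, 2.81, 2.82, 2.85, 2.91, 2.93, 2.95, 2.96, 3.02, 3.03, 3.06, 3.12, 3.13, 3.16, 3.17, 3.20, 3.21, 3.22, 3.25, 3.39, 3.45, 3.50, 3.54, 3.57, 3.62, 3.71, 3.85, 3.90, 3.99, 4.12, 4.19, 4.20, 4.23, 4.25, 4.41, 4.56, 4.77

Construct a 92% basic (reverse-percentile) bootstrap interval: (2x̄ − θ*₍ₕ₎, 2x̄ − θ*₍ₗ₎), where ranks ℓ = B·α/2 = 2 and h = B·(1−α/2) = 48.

(1.45, 3.73)

Percentile endpoints at ranks 2 and 48: θ*₍2₎ = 2.13, θ*₍48₎ = 4.41.
Basic interval reflects these around x̄:
  lower = 2 × 2.93 − 4.41 = 1.45
  upper = 2 × 2.93 − 2.13 = 3.73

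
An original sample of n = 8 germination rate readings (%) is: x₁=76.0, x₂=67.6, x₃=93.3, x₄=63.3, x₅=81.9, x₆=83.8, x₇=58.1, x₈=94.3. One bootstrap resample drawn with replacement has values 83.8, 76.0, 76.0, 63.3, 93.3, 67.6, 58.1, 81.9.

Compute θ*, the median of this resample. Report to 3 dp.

θ* = 76.000

Sorted: 58.1, 63.3, 67.6, 76.0, 76.0, 81.9, 83.8, 93.3
Median = average of the two middle values = 76.000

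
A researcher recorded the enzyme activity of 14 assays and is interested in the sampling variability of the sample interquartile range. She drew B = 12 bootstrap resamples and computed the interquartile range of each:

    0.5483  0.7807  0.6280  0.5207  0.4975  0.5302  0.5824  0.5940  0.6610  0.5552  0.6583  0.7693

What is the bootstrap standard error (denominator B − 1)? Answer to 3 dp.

Bootstrap SE is the standard deviation of the 12 replicate interquartile ranges.
Mean of replicates: (0.5483 + 0.7807 + 0.6280 + 0.5207 + 0.4975 + 0.5302 + 0.5824 + 0.5940 + 0.6610 + 0.5552 + 0.6583 + 0.7693) / 12 = 7.32560 / 12 = 0.61047
Sum of squared deviations: (−0.06217)² + (+0.17023)² + (+0.01753)² + (−0.08977)² + (−0.11297)² + (−0.08027)² + (−0.02807)² + (−0.01647)² + (+0.05053)² + (−0.05527)² + (+0.04783)² + (+0.15883)² = 0.09460
Variance = 0.09460 / 11 = 0.00860
SE* = √0.00860

SE* = 0.093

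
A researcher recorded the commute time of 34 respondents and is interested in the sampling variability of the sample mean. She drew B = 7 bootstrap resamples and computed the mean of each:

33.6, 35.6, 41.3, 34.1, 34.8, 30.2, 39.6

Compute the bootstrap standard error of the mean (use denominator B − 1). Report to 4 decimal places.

SE* = 3.7537

Bootstrap SE is the standard deviation of the 7 replicate means.
Mean of replicates: (33.6 + 35.6 + 41.3 + 34.1 + 34.8 + 30.2 + 39.6) / 7 = 249.20000 / 7 = 35.60000
Sum of squared deviations: (−2.00000)² + (+0.00000)² + (+5.70000)² + (−1.50000)² + (−0.80000)² + (−5.40000)² + (+4.00000)² = 84.54000
Variance = 84.54000 / 6 = 14.09000
SE* = √14.09000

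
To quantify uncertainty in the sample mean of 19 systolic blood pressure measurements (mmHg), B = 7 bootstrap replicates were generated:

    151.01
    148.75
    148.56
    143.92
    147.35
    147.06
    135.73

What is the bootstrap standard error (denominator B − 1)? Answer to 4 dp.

Bootstrap SE is the standard deviation of the 7 replicate means.
Mean of replicates: (151.01 + 148.75 + 148.56 + 143.92 + 147.35 + 147.06 + 135.73) / 7 = 1022.38000 / 7 = 146.05429
Sum of squared deviations: (+4.95571)² + (+2.69571)² + (+2.50571)² + (−2.13429)² + (+1.29571)² + (+1.00571)² + (−10.32429)² = 151.94097
Variance = 151.94097 / 6 = 25.32350
SE* = √25.32350

SE* = 5.0322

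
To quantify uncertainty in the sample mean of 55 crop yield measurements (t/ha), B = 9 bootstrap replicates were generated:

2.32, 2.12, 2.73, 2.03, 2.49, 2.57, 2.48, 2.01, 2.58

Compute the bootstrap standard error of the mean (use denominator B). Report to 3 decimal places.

SE* = 0.247

Bootstrap SE is the standard deviation of the 9 replicate means.
Mean of replicates: (2.32 + 2.12 + 2.73 + 2.03 + 2.49 + 2.57 + 2.48 + 2.01 + 2.58) / 9 = 21.3300 / 9 = 2.3700
Sum of squared deviations: (−0.0500)² + (−0.2500)² + (+0.3600)² + (−0.3400)² + (+0.1200)² + (+0.2000)² + (+0.1100)² + (−0.3600)² + (+0.2100)² = 0.5504
Variance = 0.5504 / 9 = 0.0612
SE* = √0.0612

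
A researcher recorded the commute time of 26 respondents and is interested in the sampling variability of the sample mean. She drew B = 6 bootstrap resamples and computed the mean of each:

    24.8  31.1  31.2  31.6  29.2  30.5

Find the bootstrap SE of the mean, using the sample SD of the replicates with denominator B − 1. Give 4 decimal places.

Bootstrap SE is the standard deviation of the 6 replicate means.
Mean of replicates: (24.8 + 31.1 + 31.2 + 31.6 + 29.2 + 30.5) / 6 = 178.40000 / 6 = 29.73333
Sum of squared deviations: (−4.93333)² + (+1.36667)² + (+1.46667)² + (+1.86667)² + (−0.53333)² + (+0.76667)² = 32.71333
Variance = 32.71333 / 5 = 6.54267
SE* = √6.54267

SE* = 2.5579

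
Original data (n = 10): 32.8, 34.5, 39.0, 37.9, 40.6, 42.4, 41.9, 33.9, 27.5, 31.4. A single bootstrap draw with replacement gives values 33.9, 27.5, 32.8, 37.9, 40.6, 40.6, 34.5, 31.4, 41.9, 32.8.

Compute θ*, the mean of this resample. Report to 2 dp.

Mean = (33.9 + 27.5 + 32.8 + 37.9 + 40.6 + 40.6 + 34.5 + 31.4 + 41.9 + 32.8) / 10 = 353.90 / 10 = 35.39

θ* = 35.39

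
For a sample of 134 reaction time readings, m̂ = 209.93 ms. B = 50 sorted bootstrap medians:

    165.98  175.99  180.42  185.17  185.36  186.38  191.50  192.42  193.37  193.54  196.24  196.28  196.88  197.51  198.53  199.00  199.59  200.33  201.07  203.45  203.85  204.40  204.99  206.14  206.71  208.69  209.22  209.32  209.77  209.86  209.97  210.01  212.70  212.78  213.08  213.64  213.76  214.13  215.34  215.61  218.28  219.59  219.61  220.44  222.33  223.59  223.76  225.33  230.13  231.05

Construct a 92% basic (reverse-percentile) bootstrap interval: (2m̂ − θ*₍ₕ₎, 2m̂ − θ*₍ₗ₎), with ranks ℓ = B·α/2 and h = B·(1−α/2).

Percentile endpoints at ranks 2 and 48: θ*₍2₎ = 175.99, θ*₍48₎ = 225.33.
Basic interval reflects these around m̂:
  lower = 2 × 209.93 − 225.33 = 194.53
  upper = 2 × 209.93 − 175.99 = 243.87

(194.53, 243.87)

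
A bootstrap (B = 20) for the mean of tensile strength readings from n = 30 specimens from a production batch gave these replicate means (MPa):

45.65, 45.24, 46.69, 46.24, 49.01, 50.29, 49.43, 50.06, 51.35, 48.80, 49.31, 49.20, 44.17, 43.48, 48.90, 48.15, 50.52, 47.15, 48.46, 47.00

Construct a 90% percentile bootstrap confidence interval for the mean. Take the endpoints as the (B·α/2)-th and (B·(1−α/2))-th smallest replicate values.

Sorted replicates: 43.48, 44.17, 45.24, 45.65, 46.24, 46.69, 47.00, 47.15, 48.15, 48.46, 48.80, 48.90, 49.01, 49.20, 49.31, 49.43, 50.06, 50.29, 50.52, 51.35
α = 0.10; lower rank = 20 × 0.050 = 1; upper rank = 20 × 0.950 = 19.
The 1st smallest replicate is 43.48; the 19th is 50.52.

(43.48, 50.52)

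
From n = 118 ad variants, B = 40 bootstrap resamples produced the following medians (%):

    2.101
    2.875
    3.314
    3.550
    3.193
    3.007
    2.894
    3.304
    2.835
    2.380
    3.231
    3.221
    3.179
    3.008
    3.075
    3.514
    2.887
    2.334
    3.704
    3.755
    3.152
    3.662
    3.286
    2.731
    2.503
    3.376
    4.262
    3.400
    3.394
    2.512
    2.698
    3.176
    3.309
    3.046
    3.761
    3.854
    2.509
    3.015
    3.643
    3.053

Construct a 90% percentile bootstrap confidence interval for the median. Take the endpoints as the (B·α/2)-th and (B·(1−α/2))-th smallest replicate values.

(2.334, 3.761)

Sorted replicates: 2.101, 2.334, 2.380, 2.503, 2.509, 2.512, 2.698, 2.731, 2.835, 2.875, 2.887, 2.894, 3.007, 3.008, 3.015, 3.046, 3.053, 3.075, 3.152, 3.176, 3.179, 3.193, 3.221, 3.231, 3.286, 3.304, 3.309, 3.314, 3.376, 3.394, 3.400, 3.514, 3.550, 3.643, 3.662, 3.704, 3.755, 3.761, 3.854, 4.262
α = 0.10; lower rank = 40 × 0.050 = 2; upper rank = 40 × 0.950 = 38.
The 2nd smallest replicate is 2.334; the 38th is 3.761.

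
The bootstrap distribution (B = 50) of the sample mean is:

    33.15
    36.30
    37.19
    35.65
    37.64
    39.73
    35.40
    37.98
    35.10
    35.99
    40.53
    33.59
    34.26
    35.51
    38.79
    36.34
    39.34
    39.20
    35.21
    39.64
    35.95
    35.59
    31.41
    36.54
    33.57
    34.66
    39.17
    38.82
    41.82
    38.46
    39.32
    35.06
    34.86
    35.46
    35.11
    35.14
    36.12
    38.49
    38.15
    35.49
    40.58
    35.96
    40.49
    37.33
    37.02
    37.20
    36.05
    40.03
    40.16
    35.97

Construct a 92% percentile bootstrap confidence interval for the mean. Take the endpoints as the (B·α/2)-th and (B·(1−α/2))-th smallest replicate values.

Sorted replicates: 31.41, 33.15, 33.57, 33.59, 34.26, 34.66, 34.86, 35.06, 35.10, 35.11, 35.14, 35.21, 35.40, 35.46, 35.49, 35.51, 35.59, 35.65, 35.95, 35.96, 35.97, 35.99, 36.05, 36.12, 36.30, 36.34, 36.54, 37.02, 37.19, 37.20, 37.33, 37.64, 37.98, 38.15, 38.46, 38.49, 38.79, 38.82, 39.17, 39.20, 39.32, 39.34, 39.64, 39.73, 40.03, 40.16, 40.49, 40.53, 40.58, 41.82
α = 0.08; lower rank = 50 × 0.040 = 2; upper rank = 50 × 0.960 = 48.
The 2nd smallest replicate is 33.15; the 48th is 40.53.

(33.15, 40.53)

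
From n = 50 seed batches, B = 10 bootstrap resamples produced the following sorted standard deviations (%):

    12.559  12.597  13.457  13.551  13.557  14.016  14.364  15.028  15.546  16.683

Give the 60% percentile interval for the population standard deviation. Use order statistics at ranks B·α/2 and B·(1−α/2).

(12.597, 15.028)

α = 0.40; lower rank = 10 × 0.200 = 2; upper rank = 10 × 0.800 = 8.
The 2nd smallest replicate is 12.597; the 8th is 15.028.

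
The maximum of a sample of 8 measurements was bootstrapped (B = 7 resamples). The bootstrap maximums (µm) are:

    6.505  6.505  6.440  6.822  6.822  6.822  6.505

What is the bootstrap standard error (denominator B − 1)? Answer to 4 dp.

SE* = 0.1796

Bootstrap SE is the standard deviation of the 7 replicate maximums.
Mean of replicates: (6.505 + 6.505 + 6.440 + 6.822 + 6.822 + 6.822 + 6.505) / 7 = 46.42100 / 7 = 6.63157
Sum of squared deviations: (−0.12657)² + (−0.12657)² + (−0.19157)² + (+0.19043)² + (+0.19043)² + (+0.19043)² + (−0.12657)² = 0.19355
Variance = 0.19355 / 6 = 0.03226
SE* = √0.03226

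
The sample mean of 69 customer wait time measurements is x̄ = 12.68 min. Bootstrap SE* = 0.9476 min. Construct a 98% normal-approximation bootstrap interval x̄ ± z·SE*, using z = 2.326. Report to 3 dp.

Margin = 2.326 × 0.9476 = 2.2041
Interval: 12.68 ± 2.2041

(10.476, 14.884)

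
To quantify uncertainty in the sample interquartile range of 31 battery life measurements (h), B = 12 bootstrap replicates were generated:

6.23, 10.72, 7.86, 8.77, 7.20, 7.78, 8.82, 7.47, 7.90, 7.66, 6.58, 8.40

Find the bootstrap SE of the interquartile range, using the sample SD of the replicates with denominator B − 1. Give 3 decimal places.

SE* = 1.170

Bootstrap SE is the standard deviation of the 12 replicate interquartile ranges.
Mean of replicates: (6.23 + 10.72 + 7.86 + 8.77 + 7.20 + 7.78 + 8.82 + 7.47 + 7.90 + 7.66 + 6.58 + 8.40) / 12 = 95.3900 / 12 = 7.9492
Sum of squared deviations: (−1.7192)² + (+2.7708)² + (−0.0892)² + (+0.8208)² + (−0.7492)² + (−0.1692)² + (+0.8708)² + (−0.4792)² + (−0.0492)² + (−0.2892)² + (−1.3692)² + (+0.4508)² = 15.0565
Variance = 15.0565 / 11 = 1.3688
SE* = √1.3688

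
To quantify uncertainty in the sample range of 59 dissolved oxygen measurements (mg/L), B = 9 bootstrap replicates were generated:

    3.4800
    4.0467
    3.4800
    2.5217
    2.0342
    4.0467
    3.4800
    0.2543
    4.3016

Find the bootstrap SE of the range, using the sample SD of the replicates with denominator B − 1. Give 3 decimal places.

Bootstrap SE is the standard deviation of the 9 replicate ranges.
Mean of replicates: (3.4800 + 4.0467 + 3.4800 + 2.5217 + 2.0342 + 4.0467 + 3.4800 + 0.2543 + 4.3016) / 9 = 27.64520 / 9 = 3.07169
Sum of squared deviations: (+0.40831)² + (+0.97501)² + (+0.40831)² + (−0.54999)² + (−1.03749)² + (+0.97501)² + (+0.40831)² + (−2.81739)² + (+1.22991)² = 13.23068
Variance = 13.23068 / 8 = 1.65383
SE* = √1.65383

SE* = 1.286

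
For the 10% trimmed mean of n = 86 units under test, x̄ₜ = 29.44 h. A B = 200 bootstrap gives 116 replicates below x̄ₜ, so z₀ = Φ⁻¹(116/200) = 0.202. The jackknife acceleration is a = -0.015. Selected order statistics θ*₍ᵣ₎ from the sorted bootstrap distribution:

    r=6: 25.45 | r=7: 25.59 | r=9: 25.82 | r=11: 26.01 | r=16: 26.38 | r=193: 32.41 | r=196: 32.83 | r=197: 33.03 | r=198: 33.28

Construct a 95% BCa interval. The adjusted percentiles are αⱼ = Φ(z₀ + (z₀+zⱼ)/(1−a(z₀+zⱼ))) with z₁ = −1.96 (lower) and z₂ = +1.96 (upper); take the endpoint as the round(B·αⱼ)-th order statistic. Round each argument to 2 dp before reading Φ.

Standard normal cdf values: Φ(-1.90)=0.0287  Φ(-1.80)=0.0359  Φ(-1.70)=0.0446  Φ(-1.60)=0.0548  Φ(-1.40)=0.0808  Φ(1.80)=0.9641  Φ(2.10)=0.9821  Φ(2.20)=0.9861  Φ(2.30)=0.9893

Lower: z₀ + z₁ = 0.202 + (-1.960) = -1.758; 1 − a(z₀+z₁) = 1 − (-0.015)(-1.758) = 0.9736; argument = 0.202 + (-1.758)/0.9736 = -1.6036 → -1.60.
α₁ = Φ(-1.60) = 0.0548; rank = round(200 × 0.0548) = 11; θ*₍11₎ = 26.01.
Upper: z₀ + z₂ = 2.162; 1 − a(z₀+z₂) = 1.0324; argument = 2.2961 → 2.30; α₂ = 0.9893; rank = 198; θ*₍198₎ = 33.28.

(26.01, 33.28)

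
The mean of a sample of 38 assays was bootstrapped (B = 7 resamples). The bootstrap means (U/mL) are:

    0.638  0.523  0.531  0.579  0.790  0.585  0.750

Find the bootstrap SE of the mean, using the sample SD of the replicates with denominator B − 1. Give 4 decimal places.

Bootstrap SE is the standard deviation of the 7 replicate means.
Mean of replicates: (0.638 + 0.523 + 0.531 + 0.579 + 0.790 + 0.585 + 0.750) / 7 = 4.39600 / 7 = 0.62800
Sum of squared deviations: (+0.01000)² + (−0.10500)² + (−0.09700)² + (−0.04900)² + (+0.16200)² + (−0.04300)² + (+0.12200)² = 0.06591
Variance = 0.06591 / 6 = 0.01099
SE* = √0.01099

SE* = 0.1048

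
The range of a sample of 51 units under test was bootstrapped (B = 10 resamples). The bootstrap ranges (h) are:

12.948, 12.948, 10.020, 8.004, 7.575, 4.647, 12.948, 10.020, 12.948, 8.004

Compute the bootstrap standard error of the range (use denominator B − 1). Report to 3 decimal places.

Bootstrap SE is the standard deviation of the 10 replicate ranges.
Mean of replicates: (12.948 + 12.948 + 10.020 + 8.004 + 7.575 + 4.647 + 12.948 + 10.020 + 12.948 + 8.004) / 10 = 100.0620 / 10 = 10.0062
Sum of squared deviations: (+2.9418)² + (+2.9418)² + (+0.0138)² + (−2.0022)² + (−2.4312)² + (−5.3592)² + (+2.9418)² + (+0.0138)² + (+2.9418)² + (−2.0022)² = 77.2665
Variance = 77.2665 / 9 = 8.5852
SE* = √8.5852

SE* = 2.930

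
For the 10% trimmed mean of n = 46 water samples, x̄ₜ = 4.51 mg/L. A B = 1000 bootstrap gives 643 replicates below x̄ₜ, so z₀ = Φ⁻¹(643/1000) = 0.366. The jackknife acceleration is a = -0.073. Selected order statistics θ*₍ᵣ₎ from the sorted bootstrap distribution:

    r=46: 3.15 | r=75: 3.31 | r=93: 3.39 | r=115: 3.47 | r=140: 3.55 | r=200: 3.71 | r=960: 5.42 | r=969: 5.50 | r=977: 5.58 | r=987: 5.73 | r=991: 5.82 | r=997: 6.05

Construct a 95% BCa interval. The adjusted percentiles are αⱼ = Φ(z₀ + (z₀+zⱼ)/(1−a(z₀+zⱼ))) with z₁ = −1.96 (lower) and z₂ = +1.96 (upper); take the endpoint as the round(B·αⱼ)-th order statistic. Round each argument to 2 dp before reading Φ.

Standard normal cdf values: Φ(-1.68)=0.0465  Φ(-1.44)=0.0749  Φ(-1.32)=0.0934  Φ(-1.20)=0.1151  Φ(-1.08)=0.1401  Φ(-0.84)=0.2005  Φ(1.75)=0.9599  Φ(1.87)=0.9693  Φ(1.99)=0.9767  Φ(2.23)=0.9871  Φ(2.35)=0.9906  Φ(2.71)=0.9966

Lower: z₀ + z₁ = 0.366 + (-1.960) = -1.594; 1 − a(z₀+z₁) = 1 − (-0.073)(-1.594) = 0.8836; argument = 0.366 + (-1.594)/0.8836 = -1.4379 → -1.44.
α₁ = Φ(-1.44) = 0.0749; rank = round(1000 × 0.0749) = 75; θ*₍75₎ = 3.31.
Upper: z₀ + z₂ = 2.326; 1 − a(z₀+z₂) = 1.1698; argument = 2.3544 → 2.35; α₂ = 0.9906; rank = 991; θ*₍991₎ = 5.82.

(3.31, 5.82)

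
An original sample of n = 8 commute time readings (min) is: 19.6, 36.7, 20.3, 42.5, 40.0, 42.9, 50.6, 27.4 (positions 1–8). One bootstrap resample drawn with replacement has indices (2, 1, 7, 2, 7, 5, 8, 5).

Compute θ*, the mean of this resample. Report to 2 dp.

Resample values: 36.7, 19.6, 50.6, 36.7, 50.6, 40.0, 27.4, 40.0.
Mean = (36.7 + 19.6 + 50.6 + 36.7 + 50.6 + 40.0 + 27.4 + 40.0) / 8 = 301.60 / 8 = 37.70

θ* = 37.70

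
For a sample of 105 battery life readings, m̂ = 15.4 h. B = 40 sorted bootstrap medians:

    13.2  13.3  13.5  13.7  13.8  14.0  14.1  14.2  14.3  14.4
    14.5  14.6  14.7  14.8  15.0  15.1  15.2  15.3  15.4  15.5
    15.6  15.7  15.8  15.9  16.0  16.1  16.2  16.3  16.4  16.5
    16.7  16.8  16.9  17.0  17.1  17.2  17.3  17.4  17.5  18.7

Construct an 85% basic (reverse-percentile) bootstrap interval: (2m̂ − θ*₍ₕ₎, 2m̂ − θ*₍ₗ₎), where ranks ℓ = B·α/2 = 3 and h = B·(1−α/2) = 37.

Percentile endpoints at ranks 3 and 37: θ*₍3₎ = 13.5, θ*₍37₎ = 17.3.
Basic interval reflects these around m̂:
  lower = 2 × 15.4 − 17.3 = 13.5
  upper = 2 × 15.4 − 13.5 = 17.3

(13.5, 17.3)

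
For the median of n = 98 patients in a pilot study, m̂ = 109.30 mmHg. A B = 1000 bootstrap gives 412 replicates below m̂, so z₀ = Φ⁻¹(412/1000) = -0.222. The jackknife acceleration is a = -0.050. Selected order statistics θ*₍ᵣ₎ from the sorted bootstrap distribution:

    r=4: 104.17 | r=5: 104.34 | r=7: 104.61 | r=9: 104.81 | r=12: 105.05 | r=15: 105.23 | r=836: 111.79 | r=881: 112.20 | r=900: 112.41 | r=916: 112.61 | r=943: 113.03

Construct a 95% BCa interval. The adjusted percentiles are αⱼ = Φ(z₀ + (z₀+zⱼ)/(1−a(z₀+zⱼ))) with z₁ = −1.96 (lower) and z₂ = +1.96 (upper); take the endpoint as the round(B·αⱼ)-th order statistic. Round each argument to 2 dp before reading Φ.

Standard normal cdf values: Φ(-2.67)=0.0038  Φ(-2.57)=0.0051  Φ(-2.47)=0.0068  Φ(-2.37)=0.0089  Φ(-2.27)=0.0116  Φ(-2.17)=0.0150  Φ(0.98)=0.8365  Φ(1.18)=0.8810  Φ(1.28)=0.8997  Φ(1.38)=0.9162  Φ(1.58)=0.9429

Lower: z₀ + z₁ = -0.222 + (-1.960) = -2.182; 1 − a(z₀+z₁) = 1 − (-0.050)(-2.182) = 0.8909; argument = -0.222 + (-2.182)/0.8909 = -2.6712 → -2.67.
α₁ = Φ(-2.67) = 0.0038; rank = round(1000 × 0.0038) = 4; θ*₍4₎ = 104.17.
Upper: z₀ + z₂ = 1.738; 1 − a(z₀+z₂) = 1.0869; argument = 1.3770 → 1.38; α₂ = 0.9162; rank = 916; θ*₍916₎ = 112.61.

(104.17, 112.61)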